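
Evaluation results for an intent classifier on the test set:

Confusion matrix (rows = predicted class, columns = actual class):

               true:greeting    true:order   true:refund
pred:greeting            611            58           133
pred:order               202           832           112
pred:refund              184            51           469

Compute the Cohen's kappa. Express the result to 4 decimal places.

0.5782

Observed agreement pₒ = trace/N = 1912/2652 = 0.72097
Expected agreement pₑ = Σ (rowᵢ·colᵢ)/N² = (997·802 + 941·1146 + 714·704)/2652² = 0.33849
κ = (pₒ − pₑ)/(1 − pₑ) = (0.72097 − 0.33849)/(1 − 0.33849) = 0.5782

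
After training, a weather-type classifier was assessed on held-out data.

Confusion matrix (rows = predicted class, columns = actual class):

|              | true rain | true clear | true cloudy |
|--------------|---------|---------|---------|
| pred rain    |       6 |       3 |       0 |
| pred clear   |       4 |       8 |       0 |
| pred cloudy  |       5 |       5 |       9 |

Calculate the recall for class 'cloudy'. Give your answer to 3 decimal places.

1.000

Take TP from the diagonal, FP from the rest of the 'cloudy' prediction marginal, FN from the rest of the 'cloudy' actual marginal.
recall = TP/(TP+FN).
cloudy: TP=9, FN=0+0=0 → 9/9 = 1.0000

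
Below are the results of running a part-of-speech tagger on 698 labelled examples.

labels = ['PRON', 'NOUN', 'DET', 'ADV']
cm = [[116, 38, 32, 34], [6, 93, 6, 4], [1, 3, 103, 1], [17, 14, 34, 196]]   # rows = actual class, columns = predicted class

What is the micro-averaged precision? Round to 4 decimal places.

0.7278

Micro-averaging pools counts across classes: ΣTP=508, ΣFP=190, ΣFN=190.
Micro-precision = TP/(TP+FP) on pooled counts = 0.7278 (equals overall accuracy in single-label multiclass).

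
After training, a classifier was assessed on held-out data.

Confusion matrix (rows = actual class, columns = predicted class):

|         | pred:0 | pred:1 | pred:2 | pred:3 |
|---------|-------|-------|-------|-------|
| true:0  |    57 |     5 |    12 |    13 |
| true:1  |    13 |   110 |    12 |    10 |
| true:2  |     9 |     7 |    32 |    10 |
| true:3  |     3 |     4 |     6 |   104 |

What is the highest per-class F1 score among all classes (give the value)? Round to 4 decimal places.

0.8189

Per-class F1 score (2·TP/(2·TP+FP+FN)):
  0: TP=57, FP=13+9+3=25, FN=5+12+13=30 → 114/169 = 0.67456
  1: TP=110, FP=5+7+4=16, FN=13+12+10=35 → 220/271 = 0.81181
  2: TP=32, FP=12+12+6=30, FN=9+7+10=26 → 64/120 = 0.53333
  3: TP=104, FP=13+10+10=33, FN=3+4+6=13 → 208/254 = 0.81890
Highest is class '3' with F1 score = 0.8189.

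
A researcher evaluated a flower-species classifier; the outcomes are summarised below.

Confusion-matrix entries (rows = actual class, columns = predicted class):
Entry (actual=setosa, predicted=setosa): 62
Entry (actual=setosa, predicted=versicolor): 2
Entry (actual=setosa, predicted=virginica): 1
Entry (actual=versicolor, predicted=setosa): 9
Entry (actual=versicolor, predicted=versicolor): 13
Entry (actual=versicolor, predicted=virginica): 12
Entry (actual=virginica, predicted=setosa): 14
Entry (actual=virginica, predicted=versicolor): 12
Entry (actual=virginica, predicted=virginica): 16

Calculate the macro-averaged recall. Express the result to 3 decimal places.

Per-class recall (TP/(TP+FN)):
  setosa: TP=62, FN=2+1=3 → 62/65 = 0.9538
  versicolor: TP=13, FN=9+12=21 → 13/34 = 0.3824
  virginica: TP=16, FN=14+12=26 → 16/42 = 0.3810
Macro-recall = mean = (0.9538 + 0.3824 + 0.3810) / 3 = 0.572

0.572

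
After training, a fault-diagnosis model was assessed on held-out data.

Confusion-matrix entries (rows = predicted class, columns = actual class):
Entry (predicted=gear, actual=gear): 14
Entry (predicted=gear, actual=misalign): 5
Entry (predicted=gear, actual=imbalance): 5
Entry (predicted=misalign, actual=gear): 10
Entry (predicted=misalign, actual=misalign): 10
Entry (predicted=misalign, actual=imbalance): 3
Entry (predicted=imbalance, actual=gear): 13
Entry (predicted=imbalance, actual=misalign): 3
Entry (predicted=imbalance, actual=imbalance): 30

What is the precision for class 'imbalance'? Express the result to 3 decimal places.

precision = TP/(TP+FP).
imbalance: TP=30, FP=13+3=16 → 30/46 = 0.6522

0.652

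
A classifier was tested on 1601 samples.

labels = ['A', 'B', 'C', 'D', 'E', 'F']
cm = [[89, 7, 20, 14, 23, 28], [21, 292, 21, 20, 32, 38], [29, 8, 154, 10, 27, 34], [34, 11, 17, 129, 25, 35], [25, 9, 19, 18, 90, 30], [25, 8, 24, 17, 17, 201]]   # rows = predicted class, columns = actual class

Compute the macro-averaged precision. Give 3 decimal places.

Per-class precision (TP/(TP+FP)):
  A: TP=89, FP=7+20+14+23+28=92 → 89/181 = 0.4917
  B: TP=292, FP=21+21+20+32+38=132 → 292/424 = 0.6887
  C: TP=154, FP=29+8+10+27+34=108 → 154/262 = 0.5878
  D: TP=129, FP=34+11+17+25+35=122 → 129/251 = 0.5139
  E: TP=90, FP=25+9+19+18+30=101 → 90/191 = 0.4712
  F: TP=201, FP=25+8+24+17+17=91 → 201/292 = 0.6884
Macro-precision = mean = (0.4917 + 0.6887 + 0.5878 + 0.5139 + 0.4712 + 0.6884) / 6 = 0.574

0.574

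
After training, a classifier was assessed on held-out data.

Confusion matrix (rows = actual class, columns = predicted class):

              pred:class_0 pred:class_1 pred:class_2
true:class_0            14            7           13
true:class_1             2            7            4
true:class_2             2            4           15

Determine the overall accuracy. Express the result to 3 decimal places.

0.529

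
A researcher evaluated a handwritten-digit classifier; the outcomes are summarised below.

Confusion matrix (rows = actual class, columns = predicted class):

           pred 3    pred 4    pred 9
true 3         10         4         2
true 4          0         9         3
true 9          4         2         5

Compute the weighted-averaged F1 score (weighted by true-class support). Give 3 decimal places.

0.613

Per-class F1 score (2·TP/(2·TP+FP+FN)):
  3: TP=10, FP=0+4=4, FN=4+2=6 → 20/30 = 0.6667
  4: TP=9, FP=4+2=6, FN=0+3=3 → 18/27 = 0.6667
  9: TP=5, FP=2+3=5, FN=4+2=6 → 10/21 = 0.4762
Weighted-F1 score = Σ (supportᵢ/N)·F1 scoreᵢ with N=39: (16/39)·0.6667 + (12/39)·0.6667 + (11/39)·0.4762 = 0.613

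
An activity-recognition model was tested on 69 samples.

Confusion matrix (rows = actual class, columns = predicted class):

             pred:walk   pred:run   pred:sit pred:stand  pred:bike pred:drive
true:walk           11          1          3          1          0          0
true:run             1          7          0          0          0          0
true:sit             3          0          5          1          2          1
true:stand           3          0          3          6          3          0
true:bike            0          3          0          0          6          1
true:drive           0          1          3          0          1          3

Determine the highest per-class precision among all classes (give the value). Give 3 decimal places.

Per-class precision (TP/(TP+FP)):
  walk: TP=11, FP=1+3+3+0+0=7 → 11/18 = 0.6111
  run: TP=7, FP=1+0+0+3+1=5 → 7/12 = 0.5833
  sit: TP=5, FP=3+0+3+0+3=9 → 5/14 = 0.3571
  stand: TP=6, FP=1+0+1+0+0=2 → 6/8 = 0.7500
  bike: TP=6, FP=0+0+2+3+1=6 → 6/12 = 0.5000
  drive: TP=3, FP=0+0+1+0+1=2 → 3/5 = 0.6000
Highest is class 'stand' with precision = 0.750.

0.750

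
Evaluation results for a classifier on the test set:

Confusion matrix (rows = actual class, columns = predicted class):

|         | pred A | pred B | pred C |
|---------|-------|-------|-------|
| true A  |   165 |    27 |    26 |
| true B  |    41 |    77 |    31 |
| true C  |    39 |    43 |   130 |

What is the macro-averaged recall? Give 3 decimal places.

Per-class recall (TP/(TP+FN)):
  A: TP=165, FN=27+26=53 → 165/218 = 0.7569
  B: TP=77, FN=41+31=72 → 77/149 = 0.5168
  C: TP=130, FN=39+43=82 → 130/212 = 0.6132
Macro-recall = mean = (0.7569 + 0.5168 + 0.6132) / 3 = 0.629

0.629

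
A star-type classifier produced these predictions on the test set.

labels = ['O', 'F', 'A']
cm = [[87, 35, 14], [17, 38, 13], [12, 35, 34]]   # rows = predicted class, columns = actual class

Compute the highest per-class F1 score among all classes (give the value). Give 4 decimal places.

Per-class F1 score (2·TP/(2·TP+FP+FN)):
  O: TP=87, FP=35+14=49, FN=17+12=29 → 174/252 = 0.69048
  F: TP=38, FP=17+13=30, FN=35+35=70 → 76/176 = 0.43182
  A: TP=34, FP=12+35=47, FN=14+13=27 → 68/142 = 0.47887
Highest is class 'O' with F1 score = 0.6905.

0.6905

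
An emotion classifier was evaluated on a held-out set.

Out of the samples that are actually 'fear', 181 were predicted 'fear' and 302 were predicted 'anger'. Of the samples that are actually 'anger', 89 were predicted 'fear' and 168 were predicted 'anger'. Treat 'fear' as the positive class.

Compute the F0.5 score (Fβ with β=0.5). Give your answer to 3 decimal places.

0.579

Fβ = (1+β²)·TP / ((1+β²)·TP + β²·FN + FP), with β²=1/4
= 1.25·181 / (1.25·181 + 0.25·302 + 89) = 0.579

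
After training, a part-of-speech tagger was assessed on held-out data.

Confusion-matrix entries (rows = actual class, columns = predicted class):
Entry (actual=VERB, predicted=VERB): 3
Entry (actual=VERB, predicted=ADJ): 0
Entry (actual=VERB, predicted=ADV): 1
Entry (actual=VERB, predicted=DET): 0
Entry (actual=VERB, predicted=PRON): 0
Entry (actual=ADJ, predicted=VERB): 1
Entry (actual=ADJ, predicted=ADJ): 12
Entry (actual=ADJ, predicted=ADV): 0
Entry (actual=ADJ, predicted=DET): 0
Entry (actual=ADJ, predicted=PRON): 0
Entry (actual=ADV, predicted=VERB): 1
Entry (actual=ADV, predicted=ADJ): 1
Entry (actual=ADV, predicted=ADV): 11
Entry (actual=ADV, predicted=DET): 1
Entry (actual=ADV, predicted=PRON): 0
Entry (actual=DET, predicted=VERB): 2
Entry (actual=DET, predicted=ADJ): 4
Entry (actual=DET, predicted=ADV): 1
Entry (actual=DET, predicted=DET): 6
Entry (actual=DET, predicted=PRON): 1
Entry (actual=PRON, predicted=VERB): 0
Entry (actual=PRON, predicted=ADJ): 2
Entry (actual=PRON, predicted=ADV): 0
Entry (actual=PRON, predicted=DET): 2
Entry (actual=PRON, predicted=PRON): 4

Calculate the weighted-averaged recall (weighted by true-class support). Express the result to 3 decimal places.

Per-class recall (TP/(TP+FN)):
  VERB: TP=3, FN=0+1+0+0=1 → 3/4 = 0.7500
  ADJ: TP=12, FN=1+0+0+0=1 → 12/13 = 0.9231
  ADV: TP=11, FN=1+1+1+0=3 → 11/14 = 0.7857
  DET: TP=6, FN=2+4+1+1=8 → 6/14 = 0.4286
  PRON: TP=4, FN=0+2+0+2=4 → 4/8 = 0.5000
Weighted-recall = Σ (supportᵢ/N)·recallᵢ with N=53: (4/53)·0.7500 + (13/53)·0.9231 + (14/53)·0.7857 + (14/53)·0.4286 + (8/53)·0.5000 = 0.679

0.679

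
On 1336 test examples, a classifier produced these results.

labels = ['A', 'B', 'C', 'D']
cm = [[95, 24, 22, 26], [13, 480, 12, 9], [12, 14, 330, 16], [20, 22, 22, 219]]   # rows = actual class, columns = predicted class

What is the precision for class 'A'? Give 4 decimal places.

0.6786

Treat 'A' as positive and all other classes as negative.
precision = TP/(TP+FP).
A: TP=95, FP=13+12+20=45 → 95/140 = 0.67857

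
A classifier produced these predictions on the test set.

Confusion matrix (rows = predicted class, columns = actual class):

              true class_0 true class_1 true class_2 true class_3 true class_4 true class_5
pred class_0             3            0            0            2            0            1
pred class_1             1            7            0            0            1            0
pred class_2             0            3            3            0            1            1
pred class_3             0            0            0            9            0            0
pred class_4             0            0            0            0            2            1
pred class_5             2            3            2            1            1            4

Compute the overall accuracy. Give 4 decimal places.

0.5833

Accuracy = trace / total = (3+7+3+9+2+4=28) / 48 = 28/48 = 0.5833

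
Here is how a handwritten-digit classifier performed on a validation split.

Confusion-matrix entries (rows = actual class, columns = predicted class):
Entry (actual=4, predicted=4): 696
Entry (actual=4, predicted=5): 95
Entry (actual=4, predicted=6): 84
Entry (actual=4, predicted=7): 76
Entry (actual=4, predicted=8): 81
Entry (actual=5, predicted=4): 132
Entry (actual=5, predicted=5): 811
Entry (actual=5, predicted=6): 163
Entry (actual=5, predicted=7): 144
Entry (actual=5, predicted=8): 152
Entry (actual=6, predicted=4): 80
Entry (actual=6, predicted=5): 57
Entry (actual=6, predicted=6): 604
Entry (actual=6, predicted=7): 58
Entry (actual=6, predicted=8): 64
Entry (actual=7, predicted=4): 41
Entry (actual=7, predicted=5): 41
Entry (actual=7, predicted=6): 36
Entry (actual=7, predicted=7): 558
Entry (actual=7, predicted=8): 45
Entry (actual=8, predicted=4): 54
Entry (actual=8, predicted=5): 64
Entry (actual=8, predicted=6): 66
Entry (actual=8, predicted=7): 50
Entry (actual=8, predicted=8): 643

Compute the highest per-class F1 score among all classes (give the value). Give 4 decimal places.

0.6945

Per-class F1 score (2·TP/(2·TP+FP+FN)):
  4: TP=696, FP=132+80+41+54=307, FN=95+84+76+81=336 → 1392/2035 = 0.68403
  5: TP=811, FP=95+57+41+64=257, FN=132+163+144+152=591 → 1622/2470 = 0.65668
  6: TP=604, FP=84+163+36+66=349, FN=80+57+58+64=259 → 1208/1816 = 0.66520
  7: TP=558, FP=76+144+58+50=328, FN=41+41+36+45=163 → 1116/1607 = 0.69446
  8: TP=643, FP=81+152+64+45=342, FN=54+64+66+50=234 → 1286/1862 = 0.69066
Highest is class '7' with F1 score = 0.6945.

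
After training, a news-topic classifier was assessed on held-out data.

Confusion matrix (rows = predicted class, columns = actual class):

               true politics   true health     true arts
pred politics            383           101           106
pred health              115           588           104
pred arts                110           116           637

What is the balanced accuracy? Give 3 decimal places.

0.704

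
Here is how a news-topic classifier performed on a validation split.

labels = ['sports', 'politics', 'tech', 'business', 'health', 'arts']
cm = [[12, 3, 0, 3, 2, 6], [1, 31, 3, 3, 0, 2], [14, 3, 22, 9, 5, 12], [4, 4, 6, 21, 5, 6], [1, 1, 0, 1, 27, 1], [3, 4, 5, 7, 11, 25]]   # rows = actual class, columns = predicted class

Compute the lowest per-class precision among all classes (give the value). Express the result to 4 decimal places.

Per-class precision (TP/(TP+FP)):
  sports: TP=12, FP=1+14+4+1+3=23 → 12/35 = 0.34286
  politics: TP=31, FP=3+3+4+1+4=15 → 31/46 = 0.67391
  tech: TP=22, FP=0+3+6+0+5=14 → 22/36 = 0.61111
  business: TP=21, FP=3+3+9+1+7=23 → 21/44 = 0.47727
  health: TP=27, FP=2+0+5+5+11=23 → 27/50 = 0.54000
  arts: TP=25, FP=6+2+12+6+1=27 → 25/52 = 0.48077
Lowest is class 'sports' with precision = 0.3429.

0.3429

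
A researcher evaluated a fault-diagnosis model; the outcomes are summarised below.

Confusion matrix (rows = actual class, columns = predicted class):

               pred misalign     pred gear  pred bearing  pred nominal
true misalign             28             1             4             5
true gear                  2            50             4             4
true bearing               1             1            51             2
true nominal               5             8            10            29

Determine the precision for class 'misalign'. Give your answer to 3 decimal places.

0.778

precision = TP/(TP+FP).
misalign: TP=28, FP=2+1+5=8 → 28/36 = 0.7778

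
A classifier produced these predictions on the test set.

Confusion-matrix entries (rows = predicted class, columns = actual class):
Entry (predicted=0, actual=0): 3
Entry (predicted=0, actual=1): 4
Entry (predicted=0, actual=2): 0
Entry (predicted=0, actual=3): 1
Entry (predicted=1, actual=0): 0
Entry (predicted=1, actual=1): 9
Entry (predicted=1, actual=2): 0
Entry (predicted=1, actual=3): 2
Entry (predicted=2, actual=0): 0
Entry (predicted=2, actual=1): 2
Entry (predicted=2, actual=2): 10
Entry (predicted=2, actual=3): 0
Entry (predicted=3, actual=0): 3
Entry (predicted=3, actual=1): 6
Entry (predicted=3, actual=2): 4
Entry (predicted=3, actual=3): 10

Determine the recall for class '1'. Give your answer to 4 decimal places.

Take TP from the diagonal, FP from the rest of the '1' prediction marginal, FN from the rest of the '1' actual marginal.
recall = TP/(TP+FN).
1: TP=9, FN=4+2+6=12 → 9/21 = 0.42857

0.4286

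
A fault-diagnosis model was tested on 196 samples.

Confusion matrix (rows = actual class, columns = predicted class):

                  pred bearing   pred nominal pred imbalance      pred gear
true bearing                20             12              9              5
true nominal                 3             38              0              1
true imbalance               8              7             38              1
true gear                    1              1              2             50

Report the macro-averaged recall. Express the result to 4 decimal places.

0.7423

Per-class recall (TP/(TP+FN)):
  bearing: TP=20, FN=12+9+5=26 → 20/46 = 0.43478
  nominal: TP=38, FN=3+0+1=4 → 38/42 = 0.90476
  imbalance: TP=38, FN=8+7+1=16 → 38/54 = 0.70370
  gear: TP=50, FN=1+1+2=4 → 50/54 = 0.92593
Macro-recall = mean = (0.43478 + 0.90476 + 0.70370 + 0.92593) / 4 = 0.7423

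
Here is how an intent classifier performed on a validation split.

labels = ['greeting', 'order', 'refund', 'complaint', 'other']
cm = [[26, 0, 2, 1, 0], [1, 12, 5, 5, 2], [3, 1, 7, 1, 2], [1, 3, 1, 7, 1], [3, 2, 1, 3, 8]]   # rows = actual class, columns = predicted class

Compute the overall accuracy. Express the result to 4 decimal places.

Accuracy = trace / total = (26+12+7+7+8=60) / 98 = 60/98 = 0.6122

0.6122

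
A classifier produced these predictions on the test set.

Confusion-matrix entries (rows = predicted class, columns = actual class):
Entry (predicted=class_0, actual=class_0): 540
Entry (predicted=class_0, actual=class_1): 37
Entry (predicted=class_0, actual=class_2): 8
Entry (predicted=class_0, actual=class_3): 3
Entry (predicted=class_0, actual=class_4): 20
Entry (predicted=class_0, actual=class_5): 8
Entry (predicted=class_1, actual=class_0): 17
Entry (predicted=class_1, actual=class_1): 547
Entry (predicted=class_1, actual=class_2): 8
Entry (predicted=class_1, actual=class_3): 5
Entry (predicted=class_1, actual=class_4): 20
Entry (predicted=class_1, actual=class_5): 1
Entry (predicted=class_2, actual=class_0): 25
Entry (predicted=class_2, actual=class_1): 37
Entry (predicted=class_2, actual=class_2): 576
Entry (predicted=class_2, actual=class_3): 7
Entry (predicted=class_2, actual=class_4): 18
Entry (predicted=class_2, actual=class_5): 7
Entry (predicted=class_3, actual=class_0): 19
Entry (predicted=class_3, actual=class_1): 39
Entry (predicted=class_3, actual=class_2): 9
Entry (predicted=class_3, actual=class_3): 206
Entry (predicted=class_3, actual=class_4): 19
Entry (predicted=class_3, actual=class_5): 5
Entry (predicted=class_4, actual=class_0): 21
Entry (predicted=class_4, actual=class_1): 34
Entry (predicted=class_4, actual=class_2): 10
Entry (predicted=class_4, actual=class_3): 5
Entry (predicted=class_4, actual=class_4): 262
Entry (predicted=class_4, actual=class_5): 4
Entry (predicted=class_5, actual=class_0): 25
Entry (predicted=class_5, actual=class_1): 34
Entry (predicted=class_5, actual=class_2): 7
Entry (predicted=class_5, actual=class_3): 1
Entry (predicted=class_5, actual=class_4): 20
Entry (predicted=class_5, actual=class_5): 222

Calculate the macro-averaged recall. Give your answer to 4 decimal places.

Per-class recall (TP/(TP+FN)):
  class_0: TP=540, FN=17+25+19+21+25=107 → 540/647 = 0.83462
  class_1: TP=547, FN=37+37+39+34+34=181 → 547/728 = 0.75137
  class_2: TP=576, FN=8+8+9+10+7=42 → 576/618 = 0.93204
  class_3: TP=206, FN=3+5+7+5+1=21 → 206/227 = 0.90749
  class_4: TP=262, FN=20+20+18+19+20=97 → 262/359 = 0.72981
  class_5: TP=222, FN=8+1+7+5+4=25 → 222/247 = 0.89879
Macro-recall = mean = (0.83462 + 0.75137 + 0.93204 + 0.90749 + 0.72981 + 0.89879) / 6 = 0.8424

0.8424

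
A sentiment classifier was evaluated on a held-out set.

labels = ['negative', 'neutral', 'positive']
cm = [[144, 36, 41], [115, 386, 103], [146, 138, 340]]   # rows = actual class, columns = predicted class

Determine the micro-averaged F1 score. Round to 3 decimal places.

Micro-averaging pools counts across classes: ΣTP=870, ΣFP=579, ΣFN=579.
Micro-F1 score = 2·TP/(2·TP+FP+FN) on pooled counts = 0.600 (equals overall accuracy in single-label multiclass).

0.600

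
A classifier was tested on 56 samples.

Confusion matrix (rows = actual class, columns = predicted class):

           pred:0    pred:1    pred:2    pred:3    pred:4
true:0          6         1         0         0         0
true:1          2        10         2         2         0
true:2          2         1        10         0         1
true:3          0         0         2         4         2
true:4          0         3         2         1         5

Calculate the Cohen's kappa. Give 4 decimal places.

0.5216

Observed agreement pₒ = trace/N = 35/56 = 0.62500
Expected agreement pₑ = Σ (rowᵢ·colᵢ)/N² = (7·10 + 16·15 + 14·16 + 8·7 + 11·8)/56² = 0.21620
κ = (pₒ − pₑ)/(1 − pₑ) = (0.62500 − 0.21620)/(1 − 0.21620) = 0.5216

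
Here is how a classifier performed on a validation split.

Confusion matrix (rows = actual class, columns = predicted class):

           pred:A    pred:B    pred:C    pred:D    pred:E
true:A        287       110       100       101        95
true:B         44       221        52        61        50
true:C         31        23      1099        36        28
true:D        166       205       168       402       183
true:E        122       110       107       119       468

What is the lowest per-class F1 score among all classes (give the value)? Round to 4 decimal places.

0.4029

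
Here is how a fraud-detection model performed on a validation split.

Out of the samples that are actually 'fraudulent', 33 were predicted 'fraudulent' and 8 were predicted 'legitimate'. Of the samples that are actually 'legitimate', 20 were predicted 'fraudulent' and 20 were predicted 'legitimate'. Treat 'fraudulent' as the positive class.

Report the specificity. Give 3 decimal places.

0.500

Specificity = TN/(TN+FP) = 20/(20+20) = 0.500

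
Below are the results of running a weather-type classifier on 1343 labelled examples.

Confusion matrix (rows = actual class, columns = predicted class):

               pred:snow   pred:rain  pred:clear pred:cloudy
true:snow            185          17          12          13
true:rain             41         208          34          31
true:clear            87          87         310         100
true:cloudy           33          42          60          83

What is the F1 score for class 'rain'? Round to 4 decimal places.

0.6228

One-vs-rest for 'rain': TP = diagonal; FP = other classes predicted 'rain'; FN = 'rain' predicted as other.
F1 score = 2·TP/(2·TP+FP+FN).
rain: TP=208, FP=17+87+42=146, FN=41+34+31=106 → 416/668 = 0.62275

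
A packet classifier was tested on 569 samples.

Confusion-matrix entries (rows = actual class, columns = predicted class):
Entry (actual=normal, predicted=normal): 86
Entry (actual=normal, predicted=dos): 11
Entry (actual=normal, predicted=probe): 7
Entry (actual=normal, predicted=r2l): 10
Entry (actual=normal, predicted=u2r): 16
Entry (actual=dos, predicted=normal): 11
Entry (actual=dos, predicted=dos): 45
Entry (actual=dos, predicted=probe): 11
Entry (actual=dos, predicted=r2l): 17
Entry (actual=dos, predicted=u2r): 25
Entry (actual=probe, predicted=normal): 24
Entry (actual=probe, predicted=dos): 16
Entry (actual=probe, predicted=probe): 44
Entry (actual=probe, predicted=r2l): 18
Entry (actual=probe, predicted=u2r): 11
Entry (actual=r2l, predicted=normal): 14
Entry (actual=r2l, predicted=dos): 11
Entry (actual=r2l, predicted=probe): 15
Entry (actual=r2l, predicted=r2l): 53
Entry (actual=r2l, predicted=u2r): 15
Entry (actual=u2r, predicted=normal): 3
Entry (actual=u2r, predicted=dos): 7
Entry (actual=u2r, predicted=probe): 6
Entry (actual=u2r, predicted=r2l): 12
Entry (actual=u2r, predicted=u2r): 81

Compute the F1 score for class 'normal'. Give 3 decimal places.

Treat 'normal' as positive and all other classes as negative.
F1 score = 2·TP/(2·TP+FP+FN).
normal: TP=86, FP=11+24+14+3=52, FN=11+7+10+16=44 → 172/268 = 0.6418

0.642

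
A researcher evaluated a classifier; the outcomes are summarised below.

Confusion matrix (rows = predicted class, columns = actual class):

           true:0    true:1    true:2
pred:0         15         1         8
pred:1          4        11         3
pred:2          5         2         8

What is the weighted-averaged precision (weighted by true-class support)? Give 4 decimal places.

0.5910

Per-class precision (TP/(TP+FP)):
  0: TP=15, FP=1+8=9 → 15/24 = 0.62500
  1: TP=11, FP=4+3=7 → 11/18 = 0.61111
  2: TP=8, FP=5+2=7 → 8/15 = 0.53333
Weighted-precision = Σ (supportᵢ/N)·precisionᵢ with N=57: (24/57)·0.62500 + (14/57)·0.61111 + (19/57)·0.53333 = 0.5910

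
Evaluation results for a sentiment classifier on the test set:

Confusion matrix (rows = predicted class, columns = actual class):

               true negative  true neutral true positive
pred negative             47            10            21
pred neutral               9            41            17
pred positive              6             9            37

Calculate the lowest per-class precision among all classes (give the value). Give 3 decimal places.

0.603

Per-class precision (TP/(TP+FP)):
  negative: TP=47, FP=10+21=31 → 47/78 = 0.6026
  neutral: TP=41, FP=9+17=26 → 41/67 = 0.6119
  positive: TP=37, FP=6+9=15 → 37/52 = 0.7115
Lowest is class 'negative' with precision = 0.603.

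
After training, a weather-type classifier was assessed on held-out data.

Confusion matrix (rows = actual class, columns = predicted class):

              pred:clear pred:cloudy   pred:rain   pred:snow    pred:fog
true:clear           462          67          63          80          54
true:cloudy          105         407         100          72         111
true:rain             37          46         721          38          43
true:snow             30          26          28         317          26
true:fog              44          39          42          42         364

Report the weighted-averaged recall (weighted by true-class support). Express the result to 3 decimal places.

0.675

Per-class recall (TP/(TP+FN)):
  clear: TP=462, FN=67+63+80+54=264 → 462/726 = 0.6364
  cloudy: TP=407, FN=105+100+72+111=388 → 407/795 = 0.5119
  rain: TP=721, FN=37+46+38+43=164 → 721/885 = 0.8147
  snow: TP=317, FN=30+26+28+26=110 → 317/427 = 0.7424
  fog: TP=364, FN=44+39+42+42=167 → 364/531 = 0.6855
Weighted-recall = Σ (supportᵢ/N)·recallᵢ with N=3364: (726/3364)·0.6364 + (795/3364)·0.5119 + (885/3364)·0.8147 + (427/3364)·0.7424 + (531/3364)·0.6855 = 0.675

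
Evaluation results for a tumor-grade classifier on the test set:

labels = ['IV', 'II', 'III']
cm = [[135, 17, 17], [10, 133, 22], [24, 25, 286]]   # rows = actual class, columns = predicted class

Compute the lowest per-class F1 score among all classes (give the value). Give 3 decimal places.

0.782

Per-class F1 score (2·TP/(2·TP+FP+FN)):
  IV: TP=135, FP=10+24=34, FN=17+17=34 → 270/338 = 0.7988
  II: TP=133, FP=17+25=42, FN=10+22=32 → 266/340 = 0.7824
  III: TP=286, FP=17+22=39, FN=24+25=49 → 572/660 = 0.8667
Lowest is class 'II' with F1 score = 0.782.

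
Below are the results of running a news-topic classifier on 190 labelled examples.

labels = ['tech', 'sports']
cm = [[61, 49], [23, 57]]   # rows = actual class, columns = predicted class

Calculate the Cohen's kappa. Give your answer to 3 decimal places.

Observed agreement pₒ = trace/N = 118/190 = 0.6211
Expected agreement pₑ = Σ (rowᵢ·colᵢ)/N² = (110·84 + 80·106)/190² = 0.4909
κ = (pₒ − pₑ)/(1 − pₑ) = (0.6211 − 0.4909)/(1 − 0.4909) = 0.256

0.256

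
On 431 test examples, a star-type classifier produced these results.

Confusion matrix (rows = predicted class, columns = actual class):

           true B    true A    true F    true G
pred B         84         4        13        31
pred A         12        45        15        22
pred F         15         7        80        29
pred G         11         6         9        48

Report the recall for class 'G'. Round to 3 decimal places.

One-vs-rest for 'G': TP = diagonal; FP = other classes predicted 'G'; FN = 'G' predicted as other.
recall = TP/(TP+FN).
G: TP=48, FN=31+22+29=82 → 48/130 = 0.3692

0.369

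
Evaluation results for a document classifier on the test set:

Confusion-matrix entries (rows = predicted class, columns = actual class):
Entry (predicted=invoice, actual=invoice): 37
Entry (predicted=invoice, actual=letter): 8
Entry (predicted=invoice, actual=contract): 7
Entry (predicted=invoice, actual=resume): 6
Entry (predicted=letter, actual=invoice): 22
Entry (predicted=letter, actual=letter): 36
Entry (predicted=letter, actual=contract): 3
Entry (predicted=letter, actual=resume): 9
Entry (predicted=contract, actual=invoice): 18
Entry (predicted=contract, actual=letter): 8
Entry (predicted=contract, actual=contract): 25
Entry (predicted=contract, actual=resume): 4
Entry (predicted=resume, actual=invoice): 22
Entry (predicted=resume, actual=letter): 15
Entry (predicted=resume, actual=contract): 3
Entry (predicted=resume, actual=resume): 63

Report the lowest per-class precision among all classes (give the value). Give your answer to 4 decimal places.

Per-class precision (TP/(TP+FP)):
  invoice: TP=37, FP=8+7+6=21 → 37/58 = 0.63793
  letter: TP=36, FP=22+3+9=34 → 36/70 = 0.51429
  contract: TP=25, FP=18+8+4=30 → 25/55 = 0.45455
  resume: TP=63, FP=22+15+3=40 → 63/103 = 0.61165
Lowest is class 'contract' with precision = 0.4545.

0.4545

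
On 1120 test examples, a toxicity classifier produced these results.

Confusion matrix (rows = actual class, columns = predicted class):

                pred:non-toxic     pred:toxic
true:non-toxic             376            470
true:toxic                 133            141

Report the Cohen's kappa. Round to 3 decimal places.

-0.029

Observed agreement pₒ = trace/N = 517/1120 = 0.4616
Expected agreement pₑ = Σ (rowᵢ·colᵢ)/N² = (846·509 + 274·611)/1120² = 0.4767
κ = (pₒ − pₑ)/(1 − pₑ) = (0.4616 − 0.4767)/(1 − 0.4767) = -0.029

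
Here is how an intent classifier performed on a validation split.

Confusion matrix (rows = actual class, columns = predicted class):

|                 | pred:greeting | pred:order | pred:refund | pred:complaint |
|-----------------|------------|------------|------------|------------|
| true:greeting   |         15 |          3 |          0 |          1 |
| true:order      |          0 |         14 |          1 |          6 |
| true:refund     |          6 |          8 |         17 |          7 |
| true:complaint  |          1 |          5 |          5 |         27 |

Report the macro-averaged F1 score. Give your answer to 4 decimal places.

Per-class F1 score (2·TP/(2·TP+FP+FN)):
  greeting: TP=15, FP=0+6+1=7, FN=3+0+1=4 → 30/41 = 0.73171
  order: TP=14, FP=3+8+5=16, FN=0+1+6=7 → 28/51 = 0.54902
  refund: TP=17, FP=0+1+5=6, FN=6+8+7=21 → 34/61 = 0.55738
  complaint: TP=27, FP=1+6+7=14, FN=1+5+5=11 → 54/79 = 0.68354
Macro-F1 score = mean = (0.73171 + 0.54902 + 0.55738 + 0.68354) / 4 = 0.6304

0.6304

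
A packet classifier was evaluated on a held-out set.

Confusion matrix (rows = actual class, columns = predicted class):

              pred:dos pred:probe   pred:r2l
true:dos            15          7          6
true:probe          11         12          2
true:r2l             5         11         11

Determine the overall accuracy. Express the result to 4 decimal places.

Accuracy = trace / total = (15+12+11=38) / 80 = 38/80 = 0.4750

0.4750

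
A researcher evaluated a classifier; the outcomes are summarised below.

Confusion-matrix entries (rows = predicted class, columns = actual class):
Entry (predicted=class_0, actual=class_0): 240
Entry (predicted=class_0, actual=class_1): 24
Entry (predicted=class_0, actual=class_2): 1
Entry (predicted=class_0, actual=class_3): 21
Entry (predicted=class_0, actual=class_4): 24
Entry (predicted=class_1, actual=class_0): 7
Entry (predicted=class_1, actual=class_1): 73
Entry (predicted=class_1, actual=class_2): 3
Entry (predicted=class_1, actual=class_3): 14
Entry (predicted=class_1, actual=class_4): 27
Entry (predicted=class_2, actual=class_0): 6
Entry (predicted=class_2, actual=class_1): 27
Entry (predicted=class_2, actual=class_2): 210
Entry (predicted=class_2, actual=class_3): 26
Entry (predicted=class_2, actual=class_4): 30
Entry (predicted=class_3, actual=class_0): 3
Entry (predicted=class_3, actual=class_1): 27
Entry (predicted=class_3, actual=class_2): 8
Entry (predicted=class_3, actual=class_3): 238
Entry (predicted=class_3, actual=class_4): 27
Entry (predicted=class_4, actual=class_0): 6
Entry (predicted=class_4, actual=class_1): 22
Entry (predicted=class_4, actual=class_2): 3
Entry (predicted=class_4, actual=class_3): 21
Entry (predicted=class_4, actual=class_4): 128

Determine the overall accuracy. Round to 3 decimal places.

Accuracy = trace / total = (240+73+210+238+128=889) / 1216 = 889/1216 = 0.731

0.731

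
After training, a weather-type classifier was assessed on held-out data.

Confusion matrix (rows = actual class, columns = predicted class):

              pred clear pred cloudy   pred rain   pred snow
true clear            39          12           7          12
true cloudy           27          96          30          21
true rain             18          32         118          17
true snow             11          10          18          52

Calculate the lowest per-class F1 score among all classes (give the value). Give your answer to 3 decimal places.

Per-class F1 score (2·TP/(2·TP+FP+FN)):
  clear: TP=39, FP=27+18+11=56, FN=12+7+12=31 → 78/165 = 0.4727
  cloudy: TP=96, FP=12+32+10=54, FN=27+30+21=78 → 192/324 = 0.5926
  rain: TP=118, FP=7+30+18=55, FN=18+32+17=67 → 236/358 = 0.6592
  snow: TP=52, FP=12+21+17=50, FN=11+10+18=39 → 104/193 = 0.5389
Lowest is class 'clear' with F1 score = 0.473.

0.473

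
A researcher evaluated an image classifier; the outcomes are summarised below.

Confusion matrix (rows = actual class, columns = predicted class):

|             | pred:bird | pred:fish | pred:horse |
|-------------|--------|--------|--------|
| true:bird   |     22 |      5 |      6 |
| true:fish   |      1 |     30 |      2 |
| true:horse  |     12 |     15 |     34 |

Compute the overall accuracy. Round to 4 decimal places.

Accuracy = trace / total = (22+30+34=86) / 127 = 86/127 = 0.6772

0.6772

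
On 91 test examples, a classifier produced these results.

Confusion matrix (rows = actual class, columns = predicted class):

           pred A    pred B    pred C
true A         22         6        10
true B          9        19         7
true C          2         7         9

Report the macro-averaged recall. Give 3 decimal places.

0.541

Per-class recall (TP/(TP+FN)):
  A: TP=22, FN=6+10=16 → 22/38 = 0.5789
  B: TP=19, FN=9+7=16 → 19/35 = 0.5429
  C: TP=9, FN=2+7=9 → 9/18 = 0.5000
Macro-recall = mean = (0.5789 + 0.5429 + 0.5000) / 3 = 0.541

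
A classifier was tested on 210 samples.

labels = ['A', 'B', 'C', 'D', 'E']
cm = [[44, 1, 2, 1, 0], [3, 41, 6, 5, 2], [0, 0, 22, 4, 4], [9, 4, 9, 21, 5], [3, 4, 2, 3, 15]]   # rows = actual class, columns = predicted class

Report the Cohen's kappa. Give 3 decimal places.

Observed agreement pₒ = trace/N = 143/210 = 0.6810
Expected agreement pₑ = Σ (rowᵢ·colᵢ)/N² = (48·59 + 57·50 + 30·41 + 48·34 + 27·26)/210² = 0.2097
κ = (pₒ − pₑ)/(1 − pₑ) = (0.6810 − 0.2097)/(1 − 0.2097) = 0.596

0.596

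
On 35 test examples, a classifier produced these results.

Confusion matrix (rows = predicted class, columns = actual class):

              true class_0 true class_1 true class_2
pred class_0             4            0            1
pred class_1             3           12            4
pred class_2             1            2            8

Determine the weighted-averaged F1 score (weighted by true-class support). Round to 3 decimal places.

Per-class F1 score (2·TP/(2·TP+FP+FN)):
  class_0: TP=4, FP=0+1=1, FN=3+1=4 → 8/13 = 0.6154
  class_1: TP=12, FP=3+4=7, FN=0+2=2 → 24/33 = 0.7273
  class_2: TP=8, FP=1+2=3, FN=1+4=5 → 16/24 = 0.6667
Weighted-F1 score = Σ (supportᵢ/N)·F1 scoreᵢ with N=35: (8/35)·0.6154 + (14/35)·0.7273 + (13/35)·0.6667 = 0.679

0.679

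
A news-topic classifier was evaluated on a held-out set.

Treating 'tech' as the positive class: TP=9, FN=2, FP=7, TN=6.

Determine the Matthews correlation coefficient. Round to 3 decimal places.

0.296

MCC = (TP·TN − FP·FN) / √((TP+FP)(TP+FN)(TN+FP)(TN+FN))
Numerator = 9·6 − 7·2 = 40
Denominator = √(16·11·13·8) = √18304 = 135.2923
MCC = 40 / 135.2923 = 0.296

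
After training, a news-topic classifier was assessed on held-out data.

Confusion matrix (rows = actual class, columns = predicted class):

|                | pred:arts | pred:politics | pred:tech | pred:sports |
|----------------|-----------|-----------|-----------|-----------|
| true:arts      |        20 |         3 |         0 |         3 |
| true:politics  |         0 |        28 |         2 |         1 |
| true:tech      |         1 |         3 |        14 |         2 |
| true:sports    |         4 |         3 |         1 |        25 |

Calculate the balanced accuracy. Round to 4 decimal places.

Balanced accuracy = mean of per-class recall.
  arts: recall = 20/26 = 0.76923
  politics: recall = 28/31 = 0.90323
  tech: recall = 14/20 = 0.70000
  sports: recall = 25/33 = 0.75758
Mean = (0.76923 + 0.90323 + 0.70000 + 0.75758) / 4 = 0.7825

0.7825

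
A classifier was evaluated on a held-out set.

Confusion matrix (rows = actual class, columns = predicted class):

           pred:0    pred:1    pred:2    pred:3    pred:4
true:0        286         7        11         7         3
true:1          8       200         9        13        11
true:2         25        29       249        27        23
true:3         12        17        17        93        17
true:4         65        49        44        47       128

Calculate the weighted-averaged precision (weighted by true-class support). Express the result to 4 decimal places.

Per-class precision (TP/(TP+FP)):
  0: TP=286, FP=8+25+12+65=110 → 286/396 = 0.72222
  1: TP=200, FP=7+29+17+49=102 → 200/302 = 0.66225
  2: TP=249, FP=11+9+17+44=81 → 249/330 = 0.75455
  3: TP=93, FP=7+13+27+47=94 → 93/187 = 0.49733
  4: TP=128, FP=3+11+23+17=54 → 128/182 = 0.70330
Weighted-precision = Σ (supportᵢ/N)·precisionᵢ with N=1397: (314/1397)·0.72222 + (241/1397)·0.66225 + (353/1397)·0.75455 + (156/1397)·0.49733 + (333/1397)·0.70330 = 0.6904

0.6904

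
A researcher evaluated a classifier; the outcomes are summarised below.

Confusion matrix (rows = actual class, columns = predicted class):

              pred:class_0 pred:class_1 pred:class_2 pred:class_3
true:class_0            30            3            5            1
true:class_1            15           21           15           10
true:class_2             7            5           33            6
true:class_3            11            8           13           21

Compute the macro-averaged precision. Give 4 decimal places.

Per-class precision (TP/(TP+FP)):
  class_0: TP=30, FP=15+7+11=33 → 30/63 = 0.47619
  class_1: TP=21, FP=3+5+8=16 → 21/37 = 0.56757
  class_2: TP=33, FP=5+15+13=33 → 33/66 = 0.50000
  class_3: TP=21, FP=1+10+6=17 → 21/38 = 0.55263
Macro-precision = mean = (0.47619 + 0.56757 + 0.50000 + 0.55263) / 4 = 0.5241

0.5241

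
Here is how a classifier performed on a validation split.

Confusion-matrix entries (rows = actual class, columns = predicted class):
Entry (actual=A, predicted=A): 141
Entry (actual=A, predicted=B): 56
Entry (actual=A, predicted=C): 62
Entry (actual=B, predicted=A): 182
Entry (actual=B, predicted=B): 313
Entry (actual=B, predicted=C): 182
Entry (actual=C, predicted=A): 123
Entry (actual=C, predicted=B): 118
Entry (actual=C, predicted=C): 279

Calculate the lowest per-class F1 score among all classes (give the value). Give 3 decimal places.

Per-class F1 score (2·TP/(2·TP+FP+FN)):
  A: TP=141, FP=182+123=305, FN=56+62=118 → 282/705 = 0.4000
  B: TP=313, FP=56+118=174, FN=182+182=364 → 626/1164 = 0.5378
  C: TP=279, FP=62+182=244, FN=123+118=241 → 558/1043 = 0.5350
Lowest is class 'A' with F1 score = 0.400.

0.400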